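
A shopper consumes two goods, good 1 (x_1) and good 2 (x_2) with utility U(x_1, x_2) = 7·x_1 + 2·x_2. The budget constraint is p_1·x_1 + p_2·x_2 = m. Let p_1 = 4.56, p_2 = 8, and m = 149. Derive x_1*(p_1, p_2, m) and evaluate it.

x_1* = 32.6754

Perfect substitutes: compare marginal utility per dollar. 7/p_1 vs 2/p_2 → 1.5351 vs 0.25.
x_1 gives more utility per dollar, so spend all income on x_1: x_1* = m/p_1, x_2* = 0.
Numerically: x_1* = 32.6754, x_2* = 0.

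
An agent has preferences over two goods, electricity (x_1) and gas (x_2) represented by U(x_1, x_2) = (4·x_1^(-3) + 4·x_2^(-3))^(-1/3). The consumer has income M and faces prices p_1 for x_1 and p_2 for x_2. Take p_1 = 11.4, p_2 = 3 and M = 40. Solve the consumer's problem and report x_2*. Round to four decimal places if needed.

MU_x_1 ∝ 4·x_1^(-4), MU_x_2 ∝ 4·x_2^(-4), so MRS = (x_2/x_1)^(4) = p_1/p_2.
Solve for the ratio: x_2/x_1 = [p_1/p_2]^(0.25).
Substitute x_2 = (x_2/x_1)·x_1 into the budget: x_1* = M/(p_1 + p_2·(x_2/x_1)).
Numerically x_2/x_1 = 1.396194, so x_1* = 40/(11.4 + 3·1.396194) = 2.566 and x_2* = 1.396194·2.566 = 3.5826.

x_2* = 3.5826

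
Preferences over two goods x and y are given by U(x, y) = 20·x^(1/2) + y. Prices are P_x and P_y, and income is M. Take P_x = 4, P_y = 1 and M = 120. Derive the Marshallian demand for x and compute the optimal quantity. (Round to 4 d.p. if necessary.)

x* = 6.25

Utility is quasi-linear in y; the FOC for x is 10/√x = P_x/P_y.
Thus x* = (10·P_y/P_x)² — independent of M — with the rest of income spent on y.
Plugging in: x* = (10·1/4)² = 6.25.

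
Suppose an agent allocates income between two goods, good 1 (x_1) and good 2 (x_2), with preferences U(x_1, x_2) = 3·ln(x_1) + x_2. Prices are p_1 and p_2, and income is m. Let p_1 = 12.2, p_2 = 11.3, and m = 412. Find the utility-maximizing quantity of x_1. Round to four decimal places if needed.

x_1* = 2.7787

MU_x_1 = 3/x_1, MU_x_2 = 1. Tangency: 3/x_1 = p_1/p_2.
So x_1*(p_1,p_2) = 3·p_2/p_1, independent of income; and x_2* = (m − 3·p_2)/p_2.
At the given prices: x_1* = 3·11.3/12.2 = 2.7787.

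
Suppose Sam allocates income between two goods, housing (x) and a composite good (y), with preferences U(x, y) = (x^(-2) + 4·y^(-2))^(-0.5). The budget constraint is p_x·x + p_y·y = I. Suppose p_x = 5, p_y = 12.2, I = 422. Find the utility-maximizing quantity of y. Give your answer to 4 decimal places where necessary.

MU_x ∝ x^(-3), MU_y ∝ 4·y^(-3), so MRS = (1/4)·(y/x)^(3) = p_x/p_y.
Solve for the ratio: y/x = [4·p_x/p_y]^(1/3).
Substitute y = (y/x)·x into the budget: x* = I/(p_x + p_y·(y/x)).
Numerically y/x = 1.179117, so x* = 422/(5 + 12.2·1.179117) = 21.7692 and y* = 1.179117·21.7692 = 25.6684.

y* = 25.6684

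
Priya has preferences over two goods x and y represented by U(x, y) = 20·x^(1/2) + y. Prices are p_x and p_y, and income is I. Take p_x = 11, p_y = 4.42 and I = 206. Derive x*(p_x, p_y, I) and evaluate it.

Plugging in: x* = (10·4.42/11)² = 16.1458.

x* = 16.1458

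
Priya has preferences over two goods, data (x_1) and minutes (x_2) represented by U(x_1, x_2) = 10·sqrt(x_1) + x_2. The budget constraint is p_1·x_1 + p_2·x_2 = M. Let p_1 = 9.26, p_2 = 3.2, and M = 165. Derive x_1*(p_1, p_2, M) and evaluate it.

Plugging in: x_1* = (5·3.2/9.26)² = 2.9855.

x_1* = 2.9855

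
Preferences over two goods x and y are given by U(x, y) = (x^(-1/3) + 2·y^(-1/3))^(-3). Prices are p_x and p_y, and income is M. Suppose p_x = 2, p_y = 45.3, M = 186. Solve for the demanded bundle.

x* = 19.9189, y* = 3.2265

MU_x ∝ x^(-4/3), MU_y ∝ 2·y^(-4/3), so MRS = (1/2)·(y/x)^(4/3) = p_x/p_y.
Solve for the ratio: y/x = [2·p_x/p_y]^(0.75).
With the ratio pinned down, the budget gives x* = M/(p_x + p_y·(y/x)) and y* = (y/x)·x*.
Numerically y/x = 0.161984, so x* = 186/(2 + 45.3·0.161984) = 19.9189 and y* = 0.161984·19.9189 = 3.2265.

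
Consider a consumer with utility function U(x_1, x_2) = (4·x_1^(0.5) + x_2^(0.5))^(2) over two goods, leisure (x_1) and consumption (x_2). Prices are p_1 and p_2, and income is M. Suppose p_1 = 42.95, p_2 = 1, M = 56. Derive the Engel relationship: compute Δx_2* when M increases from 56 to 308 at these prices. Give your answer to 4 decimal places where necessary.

Δx_2* = 183.6031

MRS = MU_x_1/MU_x_2 = 4·(x_2/x_1)^(0.5). Set equal to p_1/p_2.
Solve for the ratio: x_2/x_1 = [(1/4)·p_1/p_2]^(2).
Substitute x_2 = (x_2/x_1)·x_1 into the budget: x_1* = M/(p_1 + p_2·(x_2/x_1)).
Numerically x_2/x_1 = 115.293906, so x_1* = 56/(42.95 + 1·115.293906) = 0.3539 and x_2* = 115.293906·0.3539 = 40.8007.
At M' = 308: x_2* = 224.4037. Change: 224.4037 − 40.8007 = 183.6031.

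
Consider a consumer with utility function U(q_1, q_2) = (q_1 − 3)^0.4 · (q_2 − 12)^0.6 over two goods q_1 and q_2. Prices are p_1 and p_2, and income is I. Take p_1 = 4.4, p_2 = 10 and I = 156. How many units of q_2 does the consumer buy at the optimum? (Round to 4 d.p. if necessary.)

MRS = (2/3)·(q_2−12)/(q_1−3). Tangency with p_1/p_2 gives q_2−12 = (3/2)·(p_1/p_2)·(q_1−3).
Substituting into the budget: q_1* = 3 + 0.4·(I − 3·p_1 − 12·p_2)/p_1, and q_2* = 12 + 0.6·(…)/p_2.
Discretionary income = 156 − 3·4.4 − 12·10 = 22.8; q_2* = 12 + 0.6·22.8/10 = 13.368.

q_2* = 13.368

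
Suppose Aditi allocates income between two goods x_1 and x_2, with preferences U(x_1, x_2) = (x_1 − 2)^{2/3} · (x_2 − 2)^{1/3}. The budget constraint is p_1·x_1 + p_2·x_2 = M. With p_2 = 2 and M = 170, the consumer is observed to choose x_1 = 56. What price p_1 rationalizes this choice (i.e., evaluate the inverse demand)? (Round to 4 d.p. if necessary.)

p_1 = 2

Let x_1' = x_1−2, x_2' = x_2−2. MRS = 2·x_2'/x_1' = p_1/p_2.
After buying the subsistence bundle (2, 2), a share 2/3 of the remaining income goes to x_1: x_1* = 2 + 2/3·(M − 2p_1 − 2p_2)/p_1.
Set x_1* = 56 in the demand function and solve for p_1: p_1 = 2.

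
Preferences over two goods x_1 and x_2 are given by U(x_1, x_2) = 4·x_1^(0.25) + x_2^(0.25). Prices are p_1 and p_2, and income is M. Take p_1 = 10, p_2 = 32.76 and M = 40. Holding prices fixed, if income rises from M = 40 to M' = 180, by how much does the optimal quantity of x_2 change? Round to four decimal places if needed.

Δx_2* = 0.4097

From the CES first-order condition, 4·(x_2/x_1)^(0.75) = p_1/p_2.
Hence x_2/x_1 = ((1/4)·p_1/p_2)^(1/(0.75)), i.e. raised to the 4/3 power.
With the ratio pinned down, the budget gives x_1* = M/(p_1 + p_2·(x_2/x_1)) and x_2* = (x_2/x_1)·x_1*.
Numerically x_2/x_1 = 0.032369, so x_1* = 40/(10 + 32.76·0.032369) = 3.6165 and x_2* = 0.032369·3.6165 = 0.1171.
At M' = 180: x_2* = 0.5268. Change: 0.5268 − 0.1171 = 0.4097.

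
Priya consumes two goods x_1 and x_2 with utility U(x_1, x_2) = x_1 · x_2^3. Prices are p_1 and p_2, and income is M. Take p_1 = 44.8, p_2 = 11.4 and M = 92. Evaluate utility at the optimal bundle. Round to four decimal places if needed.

The MRS is (1/3)·x_2/x_1. Set MRS = p_1/p_2.
So p_2·x_2 = 3·p_1·x_1; combined with the budget, a share 0.25 of income goes to x_1.
Demand: x_1*(p_1,p_2,M) = 0.25·M/p_1 and x_2* = 0.75·M/p_2.
At p_1=44.8, p_2=11.4, M=92: x_1* = 0.25·92/44.8 = 0.5134, x_2* = 6.0526.
Utility at the optimum: U(0.5134, 6.0526) = 113.8368.

V = 113.8368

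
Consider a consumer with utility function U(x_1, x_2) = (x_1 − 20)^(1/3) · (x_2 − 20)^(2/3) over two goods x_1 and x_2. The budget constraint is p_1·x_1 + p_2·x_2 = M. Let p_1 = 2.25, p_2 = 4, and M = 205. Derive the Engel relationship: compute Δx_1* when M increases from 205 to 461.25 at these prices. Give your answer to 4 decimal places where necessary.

This is Cobb-Douglas in (x_1−20, x_2−20): tangency gives 1/3·p_2·(x_2−20) = 2/3·p_1·(x_1−20).
Substituting into the budget: x_1* = 20 + 1/3·(M − 20·p_1 − 20·p_2)/p_1, and x_2* = 20 + 2/3·(…)/p_2.
Discretionary income = 205 − 20·2.25 − 20·4 = 80; x_1* = 20 + 1/3·80/2.25 = 31.8519.
At M' = 461.25: x_1* = 69.8148. Change: 69.8148 − 31.8519 = 37.963.

Δx_1* = 37.963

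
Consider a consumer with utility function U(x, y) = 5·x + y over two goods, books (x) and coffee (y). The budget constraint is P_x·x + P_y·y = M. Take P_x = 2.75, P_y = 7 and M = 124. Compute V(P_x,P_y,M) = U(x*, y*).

V = 225.4545

Linear utility — the consumer picks whichever good has higher MU/price: 5/2.75 = 1.8182 vs 1/7 = 0.1429.
x gives more utility per dollar, so spend all income on x: x* = M/P_x, y* = 0.
Numerically: x* = 45.0909, y* = 0.
Utility at the optimum: U(45.0909, 0) = 225.4545.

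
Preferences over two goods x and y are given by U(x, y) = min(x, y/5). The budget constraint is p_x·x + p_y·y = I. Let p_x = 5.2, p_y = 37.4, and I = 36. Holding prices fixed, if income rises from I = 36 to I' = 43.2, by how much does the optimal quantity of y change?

Leontief preferences: the optimum is at the kink where x/1 = y/5, i.e. y = 5·x.
Budget: p_x·x + p_y·5·x = I, so (p_x + 5·p_y)·x = I.
Demand: x*(p_x,p_y,I) = I/(p_x + 5·p_y), y* = 5·I/(p_x + 5·p_y).
Here 5.2 + 5·37.4 = 192.2, giving y* = 0.9365.
At I' = 43.2: y* = 1.1238. Change: 1.1238 − 0.9365 = 0.1873.

Δy* = 0.1873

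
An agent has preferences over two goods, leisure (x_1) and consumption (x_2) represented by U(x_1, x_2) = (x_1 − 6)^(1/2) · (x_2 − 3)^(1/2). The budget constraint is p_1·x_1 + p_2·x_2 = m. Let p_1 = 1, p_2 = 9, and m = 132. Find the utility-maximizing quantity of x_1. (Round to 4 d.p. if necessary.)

Discretionary income = 132 − 6·1 − 3·9 = 99; x_1* = 6 + 0.5·99/1 = 55.5.

x_1* = 55.5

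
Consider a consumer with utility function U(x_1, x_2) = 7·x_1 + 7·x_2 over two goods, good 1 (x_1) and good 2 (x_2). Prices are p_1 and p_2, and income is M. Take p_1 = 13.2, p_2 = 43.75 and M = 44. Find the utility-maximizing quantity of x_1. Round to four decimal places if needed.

Numerically: x_1* = 3.3333, x_2* = 0.

x_1* = 3.3333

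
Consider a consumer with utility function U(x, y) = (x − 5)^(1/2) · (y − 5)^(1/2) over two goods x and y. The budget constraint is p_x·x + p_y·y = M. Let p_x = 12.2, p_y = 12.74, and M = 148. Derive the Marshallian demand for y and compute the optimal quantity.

y* = 5.9144

After buying the subsistence bundle (5, 5), a share 0.5 of the remaining income goes to x: x* = 5 + 0.5·(M − 5p_x − 5p_y)/p_x.
Discretionary income = 148 − 5·12.2 − 5·12.74 = 23.3; y* = 5 + 0.5·23.3/12.74 = 5.9144.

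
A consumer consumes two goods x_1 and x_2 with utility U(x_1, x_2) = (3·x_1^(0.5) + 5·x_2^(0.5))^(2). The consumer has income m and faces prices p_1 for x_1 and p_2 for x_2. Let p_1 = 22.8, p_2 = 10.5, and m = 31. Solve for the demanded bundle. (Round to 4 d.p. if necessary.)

From the CES first-order condition, (3/5)·(x_2/x_1)^(0.5) = p_1/p_2.
Solve for the ratio: x_2/x_1 = [(5/3)·p_1/p_2]^(2).
With the ratio pinned down, the budget gives x_1* = m/(p_1 + p_2·(x_2/x_1)) and x_2* = (x_2/x_1)·x_1*.
Numerically x_2/x_1 = 13.097506, so x_1* = 31/(22.8 + 10.5·13.097506) = 0.1934 and x_2* = 13.097506·0.1934 = 2.5325.

x_1* = 0.1934, x_2* = 2.5325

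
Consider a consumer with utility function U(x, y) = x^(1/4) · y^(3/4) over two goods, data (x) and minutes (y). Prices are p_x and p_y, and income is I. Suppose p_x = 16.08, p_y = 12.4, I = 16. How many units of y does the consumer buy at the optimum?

y* = 0.9677

Tangency: MRS = (1/3)·y/x = p_x/p_y.
Rearranging, p_y·y = 3·p_x·x. Substituting into the budget gives p_x·x·(1 + 3) = I.
Demand: x*(p_x,p_y,I) = 0.25·I/p_x and y* = 0.75·I/p_y.
At p_x=16.08, p_y=12.4, I=16: y* = 0.75·16/12.4 = 0.9677.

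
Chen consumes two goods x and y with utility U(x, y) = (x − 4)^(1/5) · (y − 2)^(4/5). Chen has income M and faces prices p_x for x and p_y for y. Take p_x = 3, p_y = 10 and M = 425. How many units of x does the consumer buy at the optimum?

MRS = (1/4)·(y−2)/(x−4). Tangency with p_x/p_y gives y−2 = 4·(p_x/p_y)·(x−4).
After buying the subsistence bundle (4, 2), a share 0.2 of the remaining income goes to x: x* = 4 + 0.2·(M − 4p_x − 2p_y)/p_x.
Discretionary income = 425 − 4·3 − 2·10 = 393; x* = 4 + 0.2·393/3 = 30.2.

x* = 30.2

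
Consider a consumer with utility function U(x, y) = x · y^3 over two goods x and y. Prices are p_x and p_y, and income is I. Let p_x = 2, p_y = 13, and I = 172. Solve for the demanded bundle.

MU_x/MU_y = (y)/(3·x); tangency sets this equal to p_x/p_y.
Rearranging, p_y·y = 3·p_x·x. Substituting into the budget gives p_x·x·(1 + 3) = I.
Demand: x*(p_x,p_y,I) = 0.25·I/p_x and y* = 0.75·I/p_y.
At p_x=2, p_y=13, I=172: x* = 0.25·172/2 = 21.5, y* = 9.9231.

x* = 21.5, y* = 9.9231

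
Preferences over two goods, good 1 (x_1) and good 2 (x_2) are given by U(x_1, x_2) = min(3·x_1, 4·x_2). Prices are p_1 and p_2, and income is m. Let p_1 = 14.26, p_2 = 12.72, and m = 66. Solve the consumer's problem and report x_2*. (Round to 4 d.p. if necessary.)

x_2* = 2.0798

With perfect complements, no substitution: consume in ratio x_1:x_2 = 4:3.
Budget: p_1·x_1 + p_2·(3/4)·x_1 = m, so (4·p_1 + 3·p_2)·x_1 = 4·m.
Demand: x_1*(p_1,p_2,m) = 4·m/(4·p_1 + 3·p_2), x_2* = 3·m/(4·p_1 + 3·p_2).
Here 4·14.26 + 3·12.72 = 95.2, giving x_2* = 2.0798.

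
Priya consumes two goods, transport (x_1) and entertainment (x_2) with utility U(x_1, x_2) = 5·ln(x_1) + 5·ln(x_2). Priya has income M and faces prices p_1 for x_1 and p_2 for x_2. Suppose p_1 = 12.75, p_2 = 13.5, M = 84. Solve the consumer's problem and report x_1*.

Tangency: MRS = x_2/x_1 = p_1/p_2.
Rearranging, p_2·x_2 = p_1·x_1. Substituting into the budget gives p_1·x_1·(1 + 1) = M.
Demand: x_1*(p_1,p_2,M) = 0.5·M/p_1 and x_2* = 0.5·M/p_2.
At p_1=12.75, p_2=13.5, M=84: x_1* = 0.5·84/12.75 = 3.2941.

x_1* = 3.2941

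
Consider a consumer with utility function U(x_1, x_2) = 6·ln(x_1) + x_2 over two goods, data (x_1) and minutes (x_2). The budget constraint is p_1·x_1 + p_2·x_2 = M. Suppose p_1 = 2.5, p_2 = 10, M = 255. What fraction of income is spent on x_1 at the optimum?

share on x_1 = 0.2353

MU_x_1 = 6/x_1, MU_x_2 = 1. Tangency: 6/x_1 = p_1/p_2.
So x_1*(p_1,p_2) = 6·p_2/p_1, independent of income; and x_2* = (M − 6·p_2)/p_2.
At the given prices: x_1* = 6·10/2.5 = 24, and x_2* = 19.5.
Expenditure on x_1: 2.5·24 = 60; share = 0.2353.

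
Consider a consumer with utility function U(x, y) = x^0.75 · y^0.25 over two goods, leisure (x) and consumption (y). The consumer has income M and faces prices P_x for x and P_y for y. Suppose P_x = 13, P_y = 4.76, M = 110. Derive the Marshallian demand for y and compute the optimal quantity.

The MRS is 3·y/x. Set MRS = P_x/P_y.
Rearranging, P_y·y = (1/3)·P_x·x. Substituting into the budget gives P_x·x·(1 + (1/3)) = M.
Demand: x*(P_x,P_y,M) = 0.75·M/P_x and y* = 0.25·M/P_y.
At P_x=13, P_y=4.76, M=110: y* = 0.25·110/4.76 = 5.7773.

y* = 5.7773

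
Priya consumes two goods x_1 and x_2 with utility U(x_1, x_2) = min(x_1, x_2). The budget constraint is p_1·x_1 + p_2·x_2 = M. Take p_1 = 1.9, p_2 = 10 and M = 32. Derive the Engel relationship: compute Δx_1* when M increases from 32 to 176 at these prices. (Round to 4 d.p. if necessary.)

Δx_1* = 12.1008

With perfect complements, no substitution: consume in ratio x_1:x_2 = 1:1.
Budget: p_1·x_1 + p_2·x_1 = M, so (p_1 + p_2)·x_1 = M.
Demand: x_1*(p_1,p_2,M) = M/(p_1 + p_2), x_2* = M/(p_1 + p_2).
Here 1.9 + 10 = 11.9, giving x_1* = 2.6891.
At M' = 176: x_1* = 14.7899. Change: 14.7899 − 2.6891 = 12.1008.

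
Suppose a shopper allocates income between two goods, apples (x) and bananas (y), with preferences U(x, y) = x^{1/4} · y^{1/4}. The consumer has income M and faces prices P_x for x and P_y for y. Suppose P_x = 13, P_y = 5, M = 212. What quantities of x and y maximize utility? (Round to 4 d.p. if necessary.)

x* = 8.1538, y* = 21.2

Tangency: MRS = y/x = P_x/P_y.
So 0.25·P_y·y = 0.25·P_x·x; combined with the budget, a share 0.5 of income goes to x.
Demand: x*(P_x,P_y,M) = 0.5·M/P_x and y* = 0.5·M/P_y.
At P_x=13, P_y=5, M=212: x* = 0.5·212/13 = 8.1538, y* = 21.2.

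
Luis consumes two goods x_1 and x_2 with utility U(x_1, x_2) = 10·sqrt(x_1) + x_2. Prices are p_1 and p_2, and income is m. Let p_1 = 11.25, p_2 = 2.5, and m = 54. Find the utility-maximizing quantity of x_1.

x_1* = 1.2346

Utility is quasi-linear in x_2; the FOC for x_1 is 5/√x_1 = p_1/p_2.
Solve: √x_1 = 5·p_2/p_1, so x_1*(p_1,p_2) = (5·p_2/p_1)², and x_2* = (m − p_1·x_1*)/p_2.
Plugging in: x_1* = (5·2.5/11.25)² = 1.2346.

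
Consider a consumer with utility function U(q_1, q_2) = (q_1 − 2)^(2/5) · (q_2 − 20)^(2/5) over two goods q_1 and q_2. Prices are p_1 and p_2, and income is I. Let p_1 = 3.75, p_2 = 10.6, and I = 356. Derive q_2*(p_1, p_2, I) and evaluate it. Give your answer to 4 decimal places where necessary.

q_2* = 26.4387

MRS = (q_2−20)/(q_1−2). Tangency with p_1/p_2 gives q_2−20 = (p_1/p_2)·(q_1−2).
After buying the subsistence bundle (2, 20), a share 0.5 of the remaining income goes to q_1: q_1* = 2 + 0.5·(I − 2p_1 − 20p_2)/p_1.
Discretionary income = 356 − 2·3.75 − 20·10.6 = 136.5; q_2* = 20 + 0.5·136.5/10.6 = 26.4387.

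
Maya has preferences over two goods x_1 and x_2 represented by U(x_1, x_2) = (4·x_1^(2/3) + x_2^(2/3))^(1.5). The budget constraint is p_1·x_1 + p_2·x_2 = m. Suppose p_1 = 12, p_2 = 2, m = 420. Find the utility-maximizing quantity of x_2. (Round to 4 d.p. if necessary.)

From the CES first-order condition, 4·(x_2/x_1)^(1/3) = p_1/p_2.
Solve for the ratio: x_2/x_1 = [(1/4)·p_1/p_2]^(3).
Substitute x_2 = (x_2/x_1)·x_1 into the budget: x_1* = m/(p_1 + p_2·(x_2/x_1)).
Numerically x_2/x_1 = 3.375, so x_1* = 420/(12 + 2·3.375) = 22.4 and x_2* = 3.375·22.4 = 75.6.

x_2* = 75.6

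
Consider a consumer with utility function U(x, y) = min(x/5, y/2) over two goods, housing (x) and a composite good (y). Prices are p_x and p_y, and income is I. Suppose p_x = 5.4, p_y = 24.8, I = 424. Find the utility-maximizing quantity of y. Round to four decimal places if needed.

Here 5·5.4 + 2·24.8 = 76.6, giving y* = 11.0705.

y* = 11.0705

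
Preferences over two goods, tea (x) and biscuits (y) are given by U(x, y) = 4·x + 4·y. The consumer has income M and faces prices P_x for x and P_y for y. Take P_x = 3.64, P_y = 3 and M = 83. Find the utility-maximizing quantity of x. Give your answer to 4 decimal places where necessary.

Linear utility — the consumer picks whichever good has higher MU/price: 4/3.64 = 1.0989 vs 4/3 = 1.3333.
y gives more utility per dollar, so spend all income on y: y* = M/P_y, x* = 0.
Numerically: x* = 0, y* = 27.6667.

x* = 0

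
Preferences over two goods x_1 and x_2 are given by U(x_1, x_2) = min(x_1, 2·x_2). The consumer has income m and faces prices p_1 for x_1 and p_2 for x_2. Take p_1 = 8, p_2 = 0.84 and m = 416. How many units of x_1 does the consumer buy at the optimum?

Leontief preferences: the optimum is at the kink where x_1/2 = x_2/1, i.e. x_2 = (1/2)·x_1.
Budget: p_1·x_1 + p_2·(1/2)·x_1 = m, so (2·p_1 + p_2)·x_1 = 2·m.
Demand: x_1*(p_1,p_2,m) = 2·m/(2·p_1 + p_2), x_2* = m/(2·p_1 + p_2).
Here 2·8 + 0.84 = 16.84, giving x_1* = 49.4062.

x_1* = 49.4062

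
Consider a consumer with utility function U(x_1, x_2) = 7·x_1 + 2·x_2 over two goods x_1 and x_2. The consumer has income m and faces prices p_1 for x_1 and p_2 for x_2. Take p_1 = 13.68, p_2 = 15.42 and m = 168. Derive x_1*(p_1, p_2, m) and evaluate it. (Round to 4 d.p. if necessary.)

Numerically: x_1* = 12.2807, x_2* = 0.

x_1* = 12.2807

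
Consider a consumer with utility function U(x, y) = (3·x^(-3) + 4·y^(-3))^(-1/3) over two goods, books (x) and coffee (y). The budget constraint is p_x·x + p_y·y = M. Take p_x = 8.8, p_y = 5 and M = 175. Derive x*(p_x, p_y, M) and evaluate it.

From the CES first-order condition, (3/4)·(y/x)^(4) = p_x/p_y.
Hence y/x = ((4/3)·p_x/p_y)^(1/(4)), i.e. raised to the 0.25 power.
Substitute y = (y/x)·x into the budget: x* = M/(p_x + p_y·(y/x)).
Numerically y/x = 1.237693, so x* = 175/(8.8 + 5·1.237693) = 11.6756.

x* = 11.6756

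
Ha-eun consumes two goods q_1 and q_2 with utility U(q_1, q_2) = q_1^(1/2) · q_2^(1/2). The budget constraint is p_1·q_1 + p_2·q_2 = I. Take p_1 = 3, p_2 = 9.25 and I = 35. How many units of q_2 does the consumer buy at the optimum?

q_2* = 1.8919

Tangency: MRS = q_2/q_1 = p_1/p_2.
Rearranging, p_2·q_2 = p_1·q_1. Substituting into the budget gives p_1·q_1·(1 + 1) = I.
Demand: q_1*(p_1,p_2,I) = 0.5·I/p_1 and q_2* = 0.5·I/p_2.
At p_1=3, p_2=9.25, I=35: q_2* = 0.5·35/9.25 = 1.8919.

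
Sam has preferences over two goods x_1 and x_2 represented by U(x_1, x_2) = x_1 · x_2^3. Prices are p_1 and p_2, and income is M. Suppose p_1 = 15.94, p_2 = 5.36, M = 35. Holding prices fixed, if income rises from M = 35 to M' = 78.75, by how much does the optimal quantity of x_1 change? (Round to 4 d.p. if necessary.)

Δx_1* = 0.6862

Tangency: MRS = (1/3)·x_2/x_1 = p_1/p_2.
So p_2·x_2 = 3·p_1·x_1; combined with the budget, a share 0.25 of income goes to x_1.
Demand: x_1*(p_1,p_2,M) = 0.25·M/p_1 and x_2* = 0.75·M/p_2.
At p_1=15.94, p_2=5.36, M=35: x_1* = 0.25·35/15.94 = 0.5489.
At M' = 78.75: x_1* = 1.2351. Change: 1.2351 − 0.5489 = 0.6862.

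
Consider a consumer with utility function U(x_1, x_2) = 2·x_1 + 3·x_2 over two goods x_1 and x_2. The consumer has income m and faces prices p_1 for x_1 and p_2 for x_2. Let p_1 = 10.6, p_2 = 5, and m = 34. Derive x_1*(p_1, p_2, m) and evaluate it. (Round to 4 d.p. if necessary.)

x_1* = 0

Perfect substitutes: compare marginal utility per dollar. 2/p_1 vs 3/p_2 → 0.1887 vs 0.6.
x_2 gives more utility per dollar, so spend all income on x_2: x_2* = m/p_2, x_1* = 0.
Numerically: x_1* = 0, x_2* = 6.8.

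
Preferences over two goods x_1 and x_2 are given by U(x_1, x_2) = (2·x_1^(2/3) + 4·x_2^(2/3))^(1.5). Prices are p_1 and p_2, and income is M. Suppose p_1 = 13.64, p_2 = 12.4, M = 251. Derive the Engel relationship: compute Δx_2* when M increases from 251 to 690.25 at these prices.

Δx_2* = 32.1066

Numerically x_2/x_1 = 10.648, so x_1* = 251/(13.64 + 12.4·10.648) = 1.723 and x_2* = 10.648·1.723 = 18.3466.
At M' = 690.25: x_2* = 50.4532. Change: 50.4532 − 18.3466 = 32.1066.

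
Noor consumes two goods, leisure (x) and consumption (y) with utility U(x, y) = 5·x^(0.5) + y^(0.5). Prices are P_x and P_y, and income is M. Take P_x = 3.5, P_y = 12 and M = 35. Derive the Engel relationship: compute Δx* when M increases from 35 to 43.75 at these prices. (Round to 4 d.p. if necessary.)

Δx* = 2.4712

With the ratio pinned down, the budget gives x* = M/(P_x + P_y·(y/x)) and y* = (y/x)·x*.
Numerically y/x = 0.003403, so x* = 35/(3.5 + 12·0.003403) = 9.8847.
At M' = 43.75: x* = 12.3558. Change: 12.3558 − 9.8847 = 2.4712.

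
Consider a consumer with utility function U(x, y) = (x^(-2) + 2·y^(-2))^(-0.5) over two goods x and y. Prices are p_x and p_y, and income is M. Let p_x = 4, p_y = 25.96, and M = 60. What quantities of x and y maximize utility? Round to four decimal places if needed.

MU_x ∝ x^(-3), MU_y ∝ 2·y^(-3), so MRS = (1/2)·(y/x)^(3) = p_x/p_y.
Solve for the ratio: y/x = [2·p_x/p_y]^(1/3).
With the ratio pinned down, the budget gives x* = M/(p_x + p_y·(y/x)) and y* = (y/x)·x*.
Numerically y/x = 0.675453, so x* = 60/(4 + 25.96·0.675453) = 2.7862 and y* = 0.675453·2.7862 = 1.8819.

x* = 2.7862, y* = 1.8819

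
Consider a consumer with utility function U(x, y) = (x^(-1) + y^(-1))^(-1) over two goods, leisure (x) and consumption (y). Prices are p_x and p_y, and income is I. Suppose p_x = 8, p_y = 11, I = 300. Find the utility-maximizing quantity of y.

MU_x ∝ x^(-2), MU_y ∝ y^(-2), so MRS = (y/x)^(2) = p_x/p_y.
Hence y/x = (p_x/p_y)^(1/(2)), i.e. raised to the 0.5 power.
With the ratio pinned down, the budget gives x* = I/(p_x + p_y·(y/x)) and y* = (y/x)·x*.
Numerically y/x = 0.852803, so x* = 300/(8 + 11·0.852803) = 17.2604 and y* = 0.852803·17.2604 = 14.7197.

y* = 14.7197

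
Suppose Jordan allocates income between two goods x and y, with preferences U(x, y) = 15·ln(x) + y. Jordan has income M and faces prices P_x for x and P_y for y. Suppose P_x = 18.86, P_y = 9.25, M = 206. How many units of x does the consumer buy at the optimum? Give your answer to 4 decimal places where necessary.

So x*(P_x,P_y) = 15·P_y/P_x, independent of income; and y* = (M − 15·P_y)/P_y.
At the given prices: x* = 15·9.25/18.86 = 7.3568.

x* = 7.3568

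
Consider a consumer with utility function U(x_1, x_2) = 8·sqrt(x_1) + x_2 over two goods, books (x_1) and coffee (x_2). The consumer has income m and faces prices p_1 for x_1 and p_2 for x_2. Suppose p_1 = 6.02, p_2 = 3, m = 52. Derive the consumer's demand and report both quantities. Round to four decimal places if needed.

x_1* = 3.9735, x_2* = 9.3599

Solve: √x_1 = 4·p_2/p_1, so x_1*(p_1,p_2) = (4·p_2/p_1)², and x_2* = (m − p_1·x_1*)/p_2.
Plugging in: x_1* = (4·3/6.02)² = 3.9735, x_2* = 9.3599.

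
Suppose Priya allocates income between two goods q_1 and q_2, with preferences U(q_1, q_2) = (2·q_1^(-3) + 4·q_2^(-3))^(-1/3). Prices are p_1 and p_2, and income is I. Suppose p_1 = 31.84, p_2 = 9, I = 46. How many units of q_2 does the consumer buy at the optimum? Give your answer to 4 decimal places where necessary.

q_2* = 1.6128

Substitute q_2 = (q_2/q_1)·q_1 into the budget: q_1* = I/(p_1 + p_2·(q_2/q_1)).
Numerically q_2/q_1 = 1.630948, so q_1* = 46/(31.84 + 9·1.630948) = 0.9889 and q_2* = 1.630948·0.9889 = 1.6128.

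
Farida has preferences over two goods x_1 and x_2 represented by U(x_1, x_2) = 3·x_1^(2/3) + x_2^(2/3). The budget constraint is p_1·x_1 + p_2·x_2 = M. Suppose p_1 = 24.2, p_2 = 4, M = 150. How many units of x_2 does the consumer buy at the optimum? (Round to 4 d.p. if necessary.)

MU_x_1 ∝ 3·x_1^(-1/3), MU_x_2 ∝ x_2^(-1/3), so MRS = 3·(x_2/x_1)^(1/3) = p_1/p_2.
Hence x_2/x_1 = ((1/3)·p_1/p_2)^(1/(1/3)), i.e. raised to the 3 power.
Substitute x_2 = (x_2/x_1)·x_1 into the budget: x_1* = M/(p_1 + p_2·(x_2/x_1)).
Numerically x_2/x_1 = 8.201671, so x_1* = 150/(24.2 + 4·8.201671) = 2.6313 and x_2* = 8.201671·2.6313 = 21.5808.

x_2* = 21.5808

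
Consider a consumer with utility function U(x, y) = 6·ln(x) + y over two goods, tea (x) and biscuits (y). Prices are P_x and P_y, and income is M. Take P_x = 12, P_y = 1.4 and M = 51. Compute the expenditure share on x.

At the given prices: x* = 6·1.4/12 = 0.7, and y* = 30.4286.
Expenditure on x: 12·0.7 = 8.4; share = 0.1647.

share on x = 0.1647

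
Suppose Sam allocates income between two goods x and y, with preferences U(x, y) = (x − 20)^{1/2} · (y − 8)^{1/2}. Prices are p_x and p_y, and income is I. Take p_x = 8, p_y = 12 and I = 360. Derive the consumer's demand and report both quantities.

This is Cobb-Douglas in (x−20, y−8): tangency gives 0.5·p_y·(y−8) = 0.5·p_x·(x−20).
Substituting into the budget: x* = 20 + 0.5·(I − 20·p_x − 8·p_y)/p_x, and y* = 8 + 0.5·(…)/p_y.
Discretionary income = 360 − 20·8 − 8·12 = 104; x* = 20 + 0.5·104/8 = 26.5; y* = 8 + 0.5·104/12 = 12.3333.

x* = 26.5, y* = 12.3333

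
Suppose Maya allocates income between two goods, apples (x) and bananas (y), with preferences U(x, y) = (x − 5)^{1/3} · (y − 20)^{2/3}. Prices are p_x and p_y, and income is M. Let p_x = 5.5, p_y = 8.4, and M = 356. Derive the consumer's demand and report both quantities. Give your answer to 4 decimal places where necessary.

x* = 14.7273, y* = 32.7381

MRS = (1/2)·(y−20)/(x−5). Tangency with p_x/p_y gives y−20 = 2·(p_x/p_y)·(x−5).
After buying the subsistence bundle (5, 20), a share 1/3 of the remaining income goes to x: x* = 5 + 1/3·(M − 5p_x − 20p_y)/p_x.
Discretionary income = 356 − 5·5.5 − 20·8.4 = 160.5; x* = 5 + 1/3·160.5/5.5 = 14.7273; y* = 20 + 2/3·160.5/8.4 = 32.7381.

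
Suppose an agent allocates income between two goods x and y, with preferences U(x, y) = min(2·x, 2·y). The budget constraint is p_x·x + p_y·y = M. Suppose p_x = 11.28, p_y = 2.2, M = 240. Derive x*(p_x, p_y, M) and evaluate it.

With perfect complements, no substitution: consume in ratio x:y = 2:2.
Budget: p_x·x + p_y·x = M, so (2·p_x + 2·p_y)·x = 2·M.
Demand: x*(p_x,p_y,M) = 2·M/(2·p_x + 2·p_y), y* = 2·M/(2·p_x + 2·p_y).
Here 2·11.28 + 2·2.2 = 26.96, giving x* = 17.8042.

x* = 17.8042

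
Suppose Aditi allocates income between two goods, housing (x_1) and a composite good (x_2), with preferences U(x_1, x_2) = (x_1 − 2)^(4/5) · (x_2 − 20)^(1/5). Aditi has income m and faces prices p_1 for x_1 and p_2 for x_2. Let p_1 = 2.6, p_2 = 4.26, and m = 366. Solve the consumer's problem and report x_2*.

This is Cobb-Douglas in (x_1−2, x_2−20): tangency gives 0.8·p_2·(x_2−20) = 0.2·p_1·(x_1−2).
After buying the subsistence bundle (2, 20), a share 0.8 of the remaining income goes to x_1: x_1* = 2 + 0.8·(m − 2p_1 − 20p_2)/p_1.
Discretionary income = 366 − 2·2.6 − 20·4.26 = 275.6; x_2* = 20 + 0.2·275.6/4.26 = 32.939.

x_2* = 32.939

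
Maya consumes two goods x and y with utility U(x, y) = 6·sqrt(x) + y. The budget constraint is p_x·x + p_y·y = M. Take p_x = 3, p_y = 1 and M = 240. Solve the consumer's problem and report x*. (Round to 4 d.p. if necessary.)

x* = 1

Utility is quasi-linear in y; the FOC for x is 3/√x = p_x/p_y.
Thus x* = (3·p_y/p_x)² — independent of M — with the rest of income spent on y.
Plugging in: x* = (3·1/3)² = 1.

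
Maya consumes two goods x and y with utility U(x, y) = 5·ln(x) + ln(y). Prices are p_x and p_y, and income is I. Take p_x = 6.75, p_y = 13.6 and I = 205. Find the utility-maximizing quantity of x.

x* = 25.3086

Tangency: MRS = 5·y/x = p_x/p_y.
Rearranging, p_y·y = (1/5)·p_x·x. Substituting into the budget gives p_x·x·(1 + (1/5)) = I.
Demand: x*(p_x,p_y,I) = 5/6·I/p_x and y* = 1/6·I/p_y.
At p_x=6.75, p_y=13.6, I=205: x* = 5/6·205/6.75 = 25.3086.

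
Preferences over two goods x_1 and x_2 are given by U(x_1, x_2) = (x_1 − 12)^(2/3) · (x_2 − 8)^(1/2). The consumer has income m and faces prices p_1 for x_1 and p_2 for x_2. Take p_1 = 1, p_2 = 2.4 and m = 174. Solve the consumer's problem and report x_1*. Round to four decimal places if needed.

MRS = (4/3)·(x_2−8)/(x_1−12). Tangency with p_1/p_2 gives x_2−8 = (3/4)·(p_1/p_2)·(x_1−12).
Substituting into the budget: x_1* = 12 + 4/7·(m − 12·p_1 − 8·p_2)/p_1, and x_2* = 8 + 3/7·(…)/p_2.
Discretionary income = 174 − 12·1 − 8·2.4 = 142.8; x_1* = 12 + 4/7·142.8/1 = 93.6.

x_1* = 93.6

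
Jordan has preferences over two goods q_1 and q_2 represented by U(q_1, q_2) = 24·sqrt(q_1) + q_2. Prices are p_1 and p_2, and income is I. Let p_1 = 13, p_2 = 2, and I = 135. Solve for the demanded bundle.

MU_q_1 = 12/√q_1, MU_q_2 = 1. Tangency: 12/√q_1 = p_1/p_2.
Thus q_1* = (12·p_2/p_1)² — independent of I — with the rest of income spent on q_2.
Plugging in: q_1* = (12·2/13)² = 3.4083, q_2* = 45.3462.

q_1* = 3.4083, q_2* = 45.3462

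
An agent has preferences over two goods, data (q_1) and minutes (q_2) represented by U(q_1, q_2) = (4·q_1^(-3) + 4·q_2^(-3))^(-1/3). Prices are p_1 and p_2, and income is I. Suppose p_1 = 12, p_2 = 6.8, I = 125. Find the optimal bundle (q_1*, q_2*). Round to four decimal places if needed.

MRS = MU_q_1/MU_q_2 = (q_2/q_1)^(4). Set equal to p_1/p_2.
Solve for the ratio: q_2/q_1 = [p_1/p_2]^(0.25).
Substitute q_2 = (q_2/q_1)·q_1 into the budget: q_1* = I/(p_1 + p_2·(q_2/q_1)).
Numerically q_2/q_1 = 1.152572, so q_1* = 125/(12 + 6.8·1.152572) = 6.3012 and q_2* = 1.152572·6.3012 = 7.2626.

q_1* = 6.3012, q_2* = 7.2626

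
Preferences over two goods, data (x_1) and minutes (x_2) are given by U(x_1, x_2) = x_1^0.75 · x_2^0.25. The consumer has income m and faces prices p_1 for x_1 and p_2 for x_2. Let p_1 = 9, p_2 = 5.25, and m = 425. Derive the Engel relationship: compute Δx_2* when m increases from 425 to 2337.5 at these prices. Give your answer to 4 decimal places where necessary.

At p_1=9, p_2=5.25, m=425: x_2* = 0.25·425/5.25 = 20.2381.
At m' = 2337.5: x_2* = 111.3095. Change: 111.3095 − 20.2381 = 91.0714.

Δx_2* = 91.0714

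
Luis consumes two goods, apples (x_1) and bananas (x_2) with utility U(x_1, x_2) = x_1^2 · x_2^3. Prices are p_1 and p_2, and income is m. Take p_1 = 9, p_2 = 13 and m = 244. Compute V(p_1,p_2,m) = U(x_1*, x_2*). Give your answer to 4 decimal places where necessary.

MU_x_1/MU_x_2 = (2·x_2)/(3·x_1); tangency sets this equal to p_1/p_2.
So 2·p_2·x_2 = 3·p_1·x_1; combined with the budget, a share 0.4 of income goes to x_1.
Demand: x_1*(p_1,p_2,m) = 0.4·m/p_1 and x_2* = 0.6·m/p_2.
At p_1=9, p_2=13, m=244: x_1* = 0.4·244/9 = 10.8444, x_2* = 11.2615.
Utility at the optimum: U(10.8444, 11.2615) = 167960.744.

V = 167960.744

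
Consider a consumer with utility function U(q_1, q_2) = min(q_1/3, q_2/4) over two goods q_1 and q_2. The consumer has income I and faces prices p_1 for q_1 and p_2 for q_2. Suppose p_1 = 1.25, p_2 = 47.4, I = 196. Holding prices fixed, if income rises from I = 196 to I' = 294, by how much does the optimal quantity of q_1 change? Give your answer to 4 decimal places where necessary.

Δq_1* = 1.5206

With perfect complements, no substitution: consume in ratio q_1:q_2 = 3:4.
Budget: p_1·q_1 + p_2·(4/3)·q_1 = I, so (3·p_1 + 4·p_2)·q_1 = 3·I.
Demand: q_1*(p_1,p_2,I) = 3·I/(3·p_1 + 4·p_2), q_2* = 4·I/(3·p_1 + 4·p_2).
Here 3·1.25 + 4·47.4 = 193.35, giving q_1* = 3.0411.
At I' = 294: q_1* = 4.5617. Change: 4.5617 − 3.0411 = 1.5206.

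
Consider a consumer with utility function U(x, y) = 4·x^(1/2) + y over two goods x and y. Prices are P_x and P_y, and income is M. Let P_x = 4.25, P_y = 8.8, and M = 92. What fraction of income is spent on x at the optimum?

share on x = 0.7922

Utility is quasi-linear in y; the FOC for x is 2/√x = P_x/P_y.
Solve: √x = 2·P_y/P_x, so x*(P_x,P_y) = (2·P_y/P_x)², and y* = (M − P_x·x*)/P_y.
Plugging in: x* = (2·8.8/4.25)² = 17.1493, y* = 2.1722.
Expenditure on x: 4.25·17.1493 = 72.8847; share = 0.7922.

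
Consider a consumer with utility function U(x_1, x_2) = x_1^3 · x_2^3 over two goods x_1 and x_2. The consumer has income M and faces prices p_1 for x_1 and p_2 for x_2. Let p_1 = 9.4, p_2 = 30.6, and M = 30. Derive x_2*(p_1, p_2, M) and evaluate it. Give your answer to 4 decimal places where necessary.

Tangency: MRS = x_2/x_1 = p_1/p_2.
So 3·p_2·x_2 = 3·p_1·x_1; combined with the budget, a share 0.5 of income goes to x_1.
Demand: x_1*(p_1,p_2,M) = 0.5·M/p_1 and x_2* = 0.5·M/p_2.
At p_1=9.4, p_2=30.6, M=30: x_2* = 0.5·30/30.6 = 0.4902.

x_2* = 0.4902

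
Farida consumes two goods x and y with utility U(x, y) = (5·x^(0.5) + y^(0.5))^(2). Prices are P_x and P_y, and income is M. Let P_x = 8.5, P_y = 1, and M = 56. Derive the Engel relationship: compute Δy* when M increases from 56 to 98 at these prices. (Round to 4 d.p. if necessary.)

From the CES first-order condition, 5·(y/x)^(0.5) = P_x/P_y.
Hence y/x = ((1/5)·P_x/P_y)^(1/(0.5)), i.e. raised to the 2 power.
With the ratio pinned down, the budget gives x* = M/(P_x + P_y·(y/x)) and y* = (y/x)·x*.
Numerically y/x = 2.89, so x* = 56/(8.5 + 1·2.89) = 4.9166 and y* = 2.89·4.9166 = 14.209.
At M' = 98: y* = 24.8657. Change: 24.8657 − 14.209 = 10.6567.

Δy* = 10.6567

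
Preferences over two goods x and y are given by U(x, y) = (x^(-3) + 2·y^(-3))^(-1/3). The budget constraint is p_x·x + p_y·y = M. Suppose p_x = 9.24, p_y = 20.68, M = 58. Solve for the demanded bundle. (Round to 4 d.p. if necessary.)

MU_x ∝ x^(-4), MU_y ∝ 2·y^(-4), so MRS = (1/2)·(y/x)^(4) = p_x/p_y.
Hence y/x = (2·p_x/p_y)^(1/(4)), i.e. raised to the 0.25 power.
Substitute y = (y/x)·x into the budget: x* = M/(p_x + p_y·(y/x)).
Numerically y/x = 0.972272, so x* = 58/(9.24 + 20.68·0.972272) = 1.9764 and y* = 0.972272·1.9764 = 1.9216.

x* = 1.9764, y* = 1.9216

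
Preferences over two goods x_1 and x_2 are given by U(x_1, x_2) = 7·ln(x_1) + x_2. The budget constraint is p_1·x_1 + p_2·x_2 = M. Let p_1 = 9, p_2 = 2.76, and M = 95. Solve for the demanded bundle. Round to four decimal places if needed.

x_1* = 2.1467, x_2* = 27.4203

MU_x_1 = 7/x_1, MU_x_2 = 1. Tangency: 7/x_1 = p_1/p_2.
So x_1*(p_1,p_2) = 7·p_2/p_1, independent of income; and x_2* = (M − 7·p_2)/p_2.
At the given prices: x_1* = 7·2.76/9 = 2.1467, and x_2* = 27.4203.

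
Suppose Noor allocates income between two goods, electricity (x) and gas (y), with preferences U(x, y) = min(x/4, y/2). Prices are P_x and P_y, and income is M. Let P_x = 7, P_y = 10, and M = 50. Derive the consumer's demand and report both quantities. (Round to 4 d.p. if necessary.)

With perfect complements, no substitution: consume in ratio x:y = 4:2.
Budget: P_x·x + P_y·(1/2)·x = M, so (4·P_x + 2·P_y)·x = 4·M.
Demand: x*(P_x,P_y,M) = 4·M/(4·P_x + 2·P_y), y* = 2·M/(4·P_x + 2·P_y).
Here 4·7 + 2·10 = 48, giving x* = 4.1667 and y* = 2.0833.

x* = 4.1667, y* = 2.0833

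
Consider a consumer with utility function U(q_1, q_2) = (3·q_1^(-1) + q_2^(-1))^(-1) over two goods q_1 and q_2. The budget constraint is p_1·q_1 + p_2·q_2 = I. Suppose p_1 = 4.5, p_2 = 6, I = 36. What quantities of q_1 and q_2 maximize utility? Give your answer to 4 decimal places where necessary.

MU_q_1 ∝ 3·q_1^(-2), MU_q_2 ∝ q_2^(-2), so MRS = 3·(q_2/q_1)^(2) = p_1/p_2.
Hence q_2/q_1 = ((1/3)·p_1/p_2)^(1/(2)), i.e. raised to the 0.5 power.
Substitute q_2 = (q_2/q_1)·q_1 into the budget: q_1* = I/(p_1 + p_2·(q_2/q_1)).
Numerically q_2/q_1 = 0.5, so q_1* = 36/(4.5 + 6·0.5) = 4.8 and q_2* = 0.5·4.8 = 2.4.

q_1* = 4.8, q_2* = 2.4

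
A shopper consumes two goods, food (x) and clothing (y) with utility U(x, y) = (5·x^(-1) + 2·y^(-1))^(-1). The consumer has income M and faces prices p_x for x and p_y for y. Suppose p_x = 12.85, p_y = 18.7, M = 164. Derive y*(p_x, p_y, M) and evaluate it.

From the CES first-order condition, (5/2)·(y/x)^(2) = p_x/p_y.
Solve for the ratio: y/x = [(2/5)·p_x/p_y]^(0.5).
Substitute y = (y/x)·x into the budget: x* = M/(p_x + p_y·(y/x)).
Numerically y/x = 0.524277, so x* = 164/(12.85 + 18.7·0.524277) = 7.2393 and y* = 0.524277·7.2393 = 3.7954.

y* = 3.7954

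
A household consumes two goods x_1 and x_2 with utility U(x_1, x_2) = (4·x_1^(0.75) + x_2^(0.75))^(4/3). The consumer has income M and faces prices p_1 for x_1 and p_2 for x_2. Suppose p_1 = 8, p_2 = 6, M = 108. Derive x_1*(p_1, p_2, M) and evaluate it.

Substitute x_2 = (x_2/x_1)·x_1 into the budget: x_1* = M/(p_1 + p_2·(x_2/x_1)).
Numerically x_2/x_1 = 0.012346, so x_1* = 108/(8 + 6·0.012346) = 13.3761.

x_1* = 13.3761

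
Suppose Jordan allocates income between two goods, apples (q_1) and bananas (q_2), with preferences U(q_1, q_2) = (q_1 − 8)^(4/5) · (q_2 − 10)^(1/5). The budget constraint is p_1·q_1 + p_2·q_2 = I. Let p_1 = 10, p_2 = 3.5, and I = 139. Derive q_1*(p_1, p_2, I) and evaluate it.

q_1* = 9.92

Let q_1' = q_1−8, q_2' = q_2−10. MRS = 4·q_2'/q_1' = p_1/p_2.
After buying the subsistence bundle (8, 10), a share 0.8 of the remaining income goes to q_1: q_1* = 8 + 0.8·(I − 8p_1 − 10p_2)/p_1.
Discretionary income = 139 − 8·10 − 10·3.5 = 24; q_1* = 8 + 0.8·24/10 = 9.92.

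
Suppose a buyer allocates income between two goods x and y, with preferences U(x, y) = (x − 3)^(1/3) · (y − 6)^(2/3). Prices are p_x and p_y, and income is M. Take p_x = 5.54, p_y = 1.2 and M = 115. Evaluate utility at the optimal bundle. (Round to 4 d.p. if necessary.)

V = 24.1458

MRS = (1/2)·(y−6)/(x−3). Tangency with p_x/p_y gives y−6 = 2·(p_x/p_y)·(x−3).
Substituting into the budget: x* = 3 + 1/3·(M − 3·p_x − 6·p_y)/p_x, and y* = 6 + 2/3·(…)/p_y.
Discretionary income = 115 − 3·5.54 − 6·1.2 = 91.18; x* = 3 + 1/3·91.18/5.54 = 8.4862; y* = 6 + 2/3·91.18/1.2 = 56.6556.
Utility at the optimum: U(8.4862, 56.6556) = 24.1458.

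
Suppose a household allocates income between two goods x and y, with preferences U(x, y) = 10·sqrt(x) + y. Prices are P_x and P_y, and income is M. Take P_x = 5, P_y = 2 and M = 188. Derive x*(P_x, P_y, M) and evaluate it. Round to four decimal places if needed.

MU_x = 5/√x, MU_y = 1. Tangency: 5/√x = P_x/P_y.
Thus x* = (5·P_y/P_x)² — independent of M — with the rest of income spent on y.
Plugging in: x* = (5·2/5)² = 4.

x* = 4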